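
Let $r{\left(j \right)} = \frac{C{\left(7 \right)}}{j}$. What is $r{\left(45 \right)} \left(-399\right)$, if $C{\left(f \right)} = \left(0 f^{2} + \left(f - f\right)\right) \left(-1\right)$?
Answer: $0$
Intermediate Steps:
$C{\left(f \right)} = 0$ ($C{\left(f \right)} = \left(0 + 0\right) \left(-1\right) = 0 \left(-1\right) = 0$)
$r{\left(j \right)} = 0$ ($r{\left(j \right)} = \frac{0}{j} = 0$)
$r{\left(45 \right)} \left(-399\right) = 0 \left(-399\right) = 0$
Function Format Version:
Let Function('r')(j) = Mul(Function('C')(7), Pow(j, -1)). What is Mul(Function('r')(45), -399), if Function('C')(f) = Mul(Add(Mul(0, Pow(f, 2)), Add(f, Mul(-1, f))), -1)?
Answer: 0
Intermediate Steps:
Function('C')(f) = 0 (Function('C')(f) = Mul(Add(0, 0), -1) = Mul(0, -1) = 0)
Function('r')(j) = 0 (Function('r')(j) = Mul(0, Pow(j, -1)) = 0)
Mul(Function('r')(45), -399) = Mul(0, -399) = 0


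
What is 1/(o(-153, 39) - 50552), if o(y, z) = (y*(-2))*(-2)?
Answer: -1/51164 ≈ -1.9545e-5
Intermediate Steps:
o(y, z) = 4*y (o(y, z) = -2*y*(-2) = 4*y)
1/(o(-153, 39) - 50552) = 1/(4*(-153) - 50552) = 1/(-612 - 50552) = 1/(-51164) = -1/51164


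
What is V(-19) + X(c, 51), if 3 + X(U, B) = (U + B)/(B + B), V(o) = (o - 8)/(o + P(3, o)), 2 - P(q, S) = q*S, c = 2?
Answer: -6437/2040 ≈ -3.1554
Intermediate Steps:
P(q, S) = 2 - S*q (P(q, S) = 2 - q*S = 2 - S*q)
V(o) = (-8 + o)/(2 - 2*o) (V(o) = (o - 8)/(o + (2 - 1*o*3)) = (-8 + o)/(o + (2 - 3*o)) = (-8 + o)/(2 - 2*o))
X(U, B) = -3 + (B + U)/(2*B) (X(U, B) = -3 + (U + B)/(B + B) = -3 + (B + U)/((2*B)) = -3 + (B + U)*(1/(2*B)) = -3 + (B + U)/(2*B))
V(-19) + X(c, 51) = (-8 - 19)/(2*(1 - 1*(-19))) + (½)*(2 - 5*51)/51 = (½)*(-27)/(1 + 19) + (½)*(1/51)*(2 - 255) = (½)*(-27)/20 + (½)*(1/51)*(-253) = (½)*(1/20)*(-27) - 253/102 = -27/40 - 253/102 = -6437/2040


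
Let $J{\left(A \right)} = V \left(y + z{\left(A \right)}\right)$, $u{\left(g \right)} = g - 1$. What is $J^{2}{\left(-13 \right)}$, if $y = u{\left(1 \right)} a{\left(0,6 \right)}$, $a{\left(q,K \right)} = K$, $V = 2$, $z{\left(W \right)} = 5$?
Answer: $100$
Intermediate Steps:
$u{\left(g \right)} = -1 + g$ ($u{\left(g \right)} = g - 1 = -1 + g$)
$y = 0$ ($y = \left(-1 + 1\right) 6 = 0 \cdot 6 = 0$)
$J{\left(A \right)} = 10$ ($J{\left(A \right)} = 2 \left(0 + 5\right) = 2 \cdot 5 = 10$)
$J^{2}{\left(-13 \right)} = 10^{2} = 100$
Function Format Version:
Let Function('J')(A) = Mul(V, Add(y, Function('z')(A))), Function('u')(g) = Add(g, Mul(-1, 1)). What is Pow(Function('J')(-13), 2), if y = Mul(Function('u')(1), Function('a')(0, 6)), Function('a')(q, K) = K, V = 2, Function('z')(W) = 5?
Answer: 100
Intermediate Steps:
Function('u')(g) = Add(-1, g) (Function('u')(g) = Add(g, -1) = Add(-1, g))
y = 0 (y = Mul(Add(-1, 1), 6) = Mul(0, 6) = 0)
Function('J')(A) = 10 (Function('J')(A) = Mul(2, Add(0, 5)) = Mul(2, 5) = 10)
Pow(Function('J')(-13), 2) = Pow(10, 2) = 100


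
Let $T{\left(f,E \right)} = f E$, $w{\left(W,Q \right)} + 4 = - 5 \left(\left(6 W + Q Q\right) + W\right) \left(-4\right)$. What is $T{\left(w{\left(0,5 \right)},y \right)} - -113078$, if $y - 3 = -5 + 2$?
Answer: $113078$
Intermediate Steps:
$y = 0$ ($y = 3 + \left(-5 + 2\right) = 3 - 3 = 0$)
$w{\left(W,Q \right)} = -4 + 20 Q^{2} + 140 W$ ($w{\left(W,Q \right)} = -4 + - 5 \left(\left(6 W + Q Q\right) + W\right) \left(-4\right) = -4 + - 5 \left(\left(6 W + Q^{2}\right) + W\right) \left(-4\right) = -4 + - 5 \left(\left(Q^{2} + 6 W\right) + W\right) \left(-4\right) = -4 + - 5 \left(Q^{2} + 7 W\right) \left(-4\right) = -4 + \left(- 35 W - 5 Q^{2}\right) \left(-4\right) = -4 + \left(20 Q^{2} + 140 W\right) = -4 + 20 Q^{2} + 140 W$)
$T{\left(f,E \right)} = E f$
$T{\left(w{\left(0,5 \right)},y \right)} - -113078 = 0 \left(-4 + 20 \cdot 5^{2} + 140 \cdot 0\right) - -113078 = 0 \left(-4 + 20 \cdot 25 + 0\right) + 113078 = 0 \left(-4 + 500 + 0\right) + 113078 = 0 \cdot 496 + 113078 = 0 + 113078 = 113078$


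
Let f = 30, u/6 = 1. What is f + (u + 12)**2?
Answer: 354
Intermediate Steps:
u = 6 (u = 6*1 = 6)
f + (u + 12)**2 = 30 + (6 + 12)**2 = 30 + 18**2 = 30 + 324 = 354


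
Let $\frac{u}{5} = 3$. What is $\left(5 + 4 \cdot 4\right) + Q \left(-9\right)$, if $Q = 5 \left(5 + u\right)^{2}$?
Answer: $-17979$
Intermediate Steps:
$u = 15$ ($u = 5 \cdot 3 = 15$)
$Q = 2000$ ($Q = 5 \left(5 + 15\right)^{2} = 5 \cdot 20^{2} = 5 \cdot 400 = 2000$)
$\left(5 + 4 \cdot 4\right) + Q \left(-9\right) = \left(5 + 4 \cdot 4\right) + 2000 \left(-9\right) = \left(5 + 16\right) - 18000 = 21 - 18000 = -17979$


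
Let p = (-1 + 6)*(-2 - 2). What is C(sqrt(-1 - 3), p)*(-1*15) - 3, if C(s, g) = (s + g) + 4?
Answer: 237 - 30*I ≈ 237.0 - 30.0*I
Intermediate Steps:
p = -20 (p = 5*(-4) = -20)
C(s, g) = 4 + g + s (C(s, g) = (g + s) + 4 = 4 + g + s)
C(sqrt(-1 - 3), p)*(-1*15) - 3 = (4 - 20 + sqrt(-1 - 3))*(-1*15) - 3 = (4 - 20 + sqrt(-4))*(-15) - 3 = (4 - 20 + 2*I)*(-15) - 3 = (-16 + 2*I)*(-15) - 3 = (240 - 30*I) - 3 = 237 - 30*I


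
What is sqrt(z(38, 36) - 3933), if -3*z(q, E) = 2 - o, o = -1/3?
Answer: 2*I*sqrt(8851)/3 ≈ 62.72*I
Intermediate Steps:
o = -1/3 (o = -1*1/3 = -1/3 ≈ -0.33333)
z(q, E) = -7/9 (z(q, E) = -(2 - 1*(-1/3))/3 = -(2 + 1/3)/3 = -1/3*7/3 = -7/9)
sqrt(z(38, 36) - 3933) = sqrt(-7/9 - 3933) = sqrt(-35404/9) = 2*I*sqrt(8851)/3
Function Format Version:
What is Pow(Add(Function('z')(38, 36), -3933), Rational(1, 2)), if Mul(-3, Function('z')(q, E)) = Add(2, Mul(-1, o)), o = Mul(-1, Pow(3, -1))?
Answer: Mul(Rational(2, 3), I, Pow(8851, Rational(1, 2))) ≈ Mul(62.720, I)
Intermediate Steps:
o = Rational(-1, 3) (o = Mul(-1, Rational(1, 3)) = Rational(-1, 3) ≈ -0.33333)
Function('z')(q, E) = Rational(-7, 9) (Function('z')(q, E) = Mul(Rational(-1, 3), Add(2, Mul(-1, Rational(-1, 3)))) = Mul(Rational(-1, 3), Add(2, Rational(1, 3))) = Mul(Rational(-1, 3), Rational(7, 3)) = Rational(-7, 9))
Pow(Add(Function('z')(38, 36), -3933), Rational(1, 2)) = Pow(Add(Rational(-7, 9), -3933), Rational(1, 2)) = Pow(Rational(-35404, 9), Rational(1, 2)) = Mul(Rational(2, 3), I, Pow(8851, Rational(1, 2)))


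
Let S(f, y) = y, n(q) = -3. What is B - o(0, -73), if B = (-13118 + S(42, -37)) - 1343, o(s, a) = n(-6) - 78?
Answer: -14417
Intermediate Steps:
o(s, a) = -81 (o(s, a) = -3 - 78 = -81)
B = -14498 (B = (-13118 - 37) - 1343 = -13155 - 1343 = -14498)
B - o(0, -73) = -14498 - 1*(-81) = -14498 + 81 = -14417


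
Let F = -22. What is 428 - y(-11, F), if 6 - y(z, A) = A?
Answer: 400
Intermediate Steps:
y(z, A) = 6 - A
428 - y(-11, F) = 428 - (6 - 1*(-22)) = 428 - (6 + 22) = 428 - 1*28 = 428 - 28 = 400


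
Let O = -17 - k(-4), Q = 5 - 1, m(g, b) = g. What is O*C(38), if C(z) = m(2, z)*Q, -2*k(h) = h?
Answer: -152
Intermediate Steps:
k(h) = -h/2
Q = 4
O = -19 (O = -17 - (-1)*(-4)/2 = -17 - 1*2 = -17 - 2 = -19)
C(z) = 8 (C(z) = 2*4 = 8)
O*C(38) = -19*8 = -152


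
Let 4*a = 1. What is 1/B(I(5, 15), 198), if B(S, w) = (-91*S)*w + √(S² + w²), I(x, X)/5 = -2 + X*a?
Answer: -2522520/397693568411 - 4*√628489/397693568411 ≈ -6.3508e-6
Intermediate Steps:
a = ¼ (a = (¼)*1 = ¼ ≈ 0.25000)
I(x, X) = -10 + 5*X/4 (I(x, X) = 5*(-2 + X*(¼)) = 5*(-2 + X/4) = -10 + 5*X/4)
B(S, w) = √(S² + w²) - 91*S*w (B(S, w) = -91*S*w + √(S² + w²) = √(S² + w²) - 91*S*w)
1/B(I(5, 15), 198) = 1/(√((-10 + (5/4)*15)² + 198²) - 91*(-10 + (5/4)*15)*198) = 1/(√((-10 + 75/4)² + 39204) - 91*(-10 + 75/4)*198) = 1/(√((35/4)² + 39204) - 91*35/4*198) = 1/(√(1225/16 + 39204) - 315315/2) = 1/(√(628489/16) - 315315/2) = 1/(√628489/4 - 315315/2) = 1/(-315315/2 + √628489/4)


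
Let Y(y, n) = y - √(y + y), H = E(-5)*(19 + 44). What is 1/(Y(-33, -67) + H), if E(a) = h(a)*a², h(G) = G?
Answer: I/(√66 - 7908*I) ≈ -0.00012645 + 1.2991e-7*I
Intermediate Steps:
E(a) = a³ (E(a) = a*a² = a³)
H = -7875 (H = (-5)³*(19 + 44) = -125*63 = -7875)
Y(y, n) = y - √2*√y (Y(y, n) = y - √(2*y) = y - √2*√y)
1/(Y(-33, -67) + H) = 1/((-33 - √2*√(-33)) - 7875) = 1/((-33 - √2*I*√33) - 7875) = 1/((-33 - I*√66) - 7875) = 1/(-7908 - I*√66)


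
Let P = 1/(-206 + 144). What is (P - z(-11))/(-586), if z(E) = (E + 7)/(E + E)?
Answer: 135/399652 ≈ 0.00033779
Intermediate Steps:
z(E) = (7 + E)/(2*E) (z(E) = (7 + E)/((2*E)) = (7 + E)*(1/(2*E)) = (7 + E)/(2*E))
P = -1/62 (P = 1/(-62) = -1/62 ≈ -0.016129)
(P - z(-11))/(-586) = (-1/62 - (7 - 11)/(2*(-11)))/(-586) = (-1/62 - (-1)*(-4)/(2*11))*(-1/586) = (-1/62 - 1*2/11)*(-1/586) = (-1/62 - 2/11)*(-1/586) = -135/682*(-1/586) = 135/399652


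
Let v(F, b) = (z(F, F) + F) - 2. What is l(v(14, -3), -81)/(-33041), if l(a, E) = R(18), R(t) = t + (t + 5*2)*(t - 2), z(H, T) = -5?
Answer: -466/33041 ≈ -0.014104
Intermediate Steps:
R(t) = t + (-2 + t)*(10 + t) (R(t) = t + (t + 10)*(-2 + t) = t + (10 + t)*(-2 + t) = t + (-2 + t)*(10 + t))
v(F, b) = -7 + F (v(F, b) = (-5 + F) - 2 = -7 + F)
l(a, E) = 466 (l(a, E) = -20 + 18² + 9*18 = -20 + 324 + 162 = 466)
l(v(14, -3), -81)/(-33041) = 466/(-33041) = 466*(-1/33041) = -466/33041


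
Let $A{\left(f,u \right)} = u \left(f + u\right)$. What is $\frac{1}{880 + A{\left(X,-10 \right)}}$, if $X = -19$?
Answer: $\frac{1}{1170} \approx 0.0008547$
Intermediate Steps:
$\frac{1}{880 + A{\left(X,-10 \right)}} = \frac{1}{880 - 10 \left(-19 - 10\right)} = \frac{1}{880 - -290} = \frac{1}{880 + 290} = \frac{1}{1170}$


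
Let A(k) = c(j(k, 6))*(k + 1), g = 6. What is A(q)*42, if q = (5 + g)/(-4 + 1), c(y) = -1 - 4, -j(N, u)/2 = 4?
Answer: 560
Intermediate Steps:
j(N, u) = -8 (j(N, u) = -2*4 = -8)
c(y) = -5
q = -11/3 (q = (5 + 6)/(-4 + 1) = 11/(-3) = 11*(-⅓) = -11/3 ≈ -3.6667)
A(k) = -5 - 5*k (A(k) = -5*(k + 1) = -5*(1 + k) = -5 - 5*k)
A(q)*42 = (-5 - 5*(-11/3))*42 = (-5 + 55/3)*42 = (40/3)*42 = 560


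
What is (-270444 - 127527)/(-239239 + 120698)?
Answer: 397971/118541 ≈ 3.3572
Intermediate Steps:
(-270444 - 127527)/(-239239 + 120698) = -397971/(-118541) = -397971*(-1/118541) = 397971/118541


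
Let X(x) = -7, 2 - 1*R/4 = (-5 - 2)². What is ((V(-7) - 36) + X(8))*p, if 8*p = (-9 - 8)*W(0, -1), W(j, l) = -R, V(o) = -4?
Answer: 37553/2 ≈ 18777.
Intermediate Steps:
R = -188 (R = 8 - 4*(-5 - 2)² = 8 - 4*(-7)² = 8 - 4*49 = 8 - 196 = -188)
W(j, l) = 188 (W(j, l) = -1*(-188) = 188)
p = -799/2 (p = ((-9 - 8)*188)/8 = (-17*188)/8 = (⅛)*(-3196) = -799/2 ≈ -399.50)
((V(-7) - 36) + X(8))*p = ((-4 - 36) - 7)*(-799/2) = (-40 - 7)*(-799/2) = -47*(-799/2) = 37553/2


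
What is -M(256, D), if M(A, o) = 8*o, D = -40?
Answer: 320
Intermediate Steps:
-M(256, D) = -8*(-40) = -1*(-320) = 320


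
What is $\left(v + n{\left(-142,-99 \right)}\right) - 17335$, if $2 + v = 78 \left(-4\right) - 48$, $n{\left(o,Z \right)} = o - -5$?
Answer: $-17834$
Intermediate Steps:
$n{\left(o,Z \right)} = 5 + o$ ($n{\left(o,Z \right)} = o + 5 = 5 + o$)
$v = -362$ ($v = -2 + \left(78 \left(-4\right) - 48\right) = -2 - 360 = -362$)
$\left(v + n{\left(-142,-99 \right)}\right) - 17335 = \left(-362 + \left(5 - 142\right)\right) - 17335 = \left(-362 - 137\right) - 17335 = -499 - 17335 = -17834$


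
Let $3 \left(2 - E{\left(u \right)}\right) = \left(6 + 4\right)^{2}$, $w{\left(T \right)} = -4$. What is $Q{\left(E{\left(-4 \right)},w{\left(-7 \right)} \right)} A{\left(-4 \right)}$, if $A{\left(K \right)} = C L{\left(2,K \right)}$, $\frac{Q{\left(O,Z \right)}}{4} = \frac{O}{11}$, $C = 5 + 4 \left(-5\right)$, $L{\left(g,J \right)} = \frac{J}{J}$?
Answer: $\frac{1880}{11} \approx 170.91$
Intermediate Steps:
$L{\left(g,J \right)} = 1$
$C = -15$ ($C = 5 - 20 = -15$)
$E{\left(u \right)} = - \frac{94}{3}$ ($E{\left(u \right)} = 2 - \frac{\left(6 + 4\right)^{2}}{3} = 2 - \frac{10^{2}}{3} = 2 - \frac{100}{3} = - \frac{94}{3}$)
$Q{\left(O,Z \right)} = \frac{4 O}{11}$ ($Q{\left(O,Z \right)} = 4 \frac{O}{11} = \frac{4 O}{11}$)
$A{\left(K \right)} = -15$ ($A{\left(K \right)} = \left(-15\right) 1 = -15$)
$Q{\left(E{\left(-4 \right)},w{\left(-7 \right)} \right)} A{\left(-4 \right)} = \frac{4}{11} \left(- \frac{94}{3}\right) \left(-15\right) = \left(- \frac{376}{33}\right) \left(-15\right) = \frac{1880}{11}$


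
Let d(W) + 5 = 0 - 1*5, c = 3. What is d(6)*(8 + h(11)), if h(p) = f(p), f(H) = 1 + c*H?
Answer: -420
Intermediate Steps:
f(H) = 1 + 3*H
h(p) = 1 + 3*p
d(W) = -10 (d(W) = -5 + (0 - 1*5) = -5 + (0 - 5) = -5 - 5 = -10)
d(6)*(8 + h(11)) = -10*(8 + (1 + 3*11)) = -10*(8 + (1 + 33)) = -10*(8 + 34) = -10*42 = -420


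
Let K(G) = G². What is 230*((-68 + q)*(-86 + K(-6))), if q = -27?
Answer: 1092500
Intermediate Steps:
230*((-68 + q)*(-86 + K(-6))) = 230*((-68 - 27)*(-86 + (-6)²)) = 230*(-95*(-86 + 36)) = 230*(-95*(-50)) = 230*4750 = 1092500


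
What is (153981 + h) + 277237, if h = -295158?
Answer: 136060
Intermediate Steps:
(153981 + h) + 277237 = (153981 - 295158) + 277237 = -141177 + 277237 = 136060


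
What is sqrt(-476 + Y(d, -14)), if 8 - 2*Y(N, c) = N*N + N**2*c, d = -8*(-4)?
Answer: 2*sqrt(1546) ≈ 78.638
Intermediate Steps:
d = 32
Y(N, c) = 4 - N**2/2 - c*N**2/2 (Y(N, c) = 4 - (N*N + N**2*c)/2 = 4 - (N**2 + c*N**2)/2 = 4 + (-N**2/2 - c*N**2/2) = 4 - N**2/2 - c*N**2/2)
sqrt(-476 + Y(d, -14)) = sqrt(-476 + (4 - 1/2*32**2 - 1/2*(-14)*32**2)) = sqrt(-476 + (4 - 1/2*1024 - 1/2*(-14)*1024)) = sqrt(-476 + (4 - 512 + 7168)) = sqrt(-476 + 6660) = sqrt(6184) = 2*sqrt(1546)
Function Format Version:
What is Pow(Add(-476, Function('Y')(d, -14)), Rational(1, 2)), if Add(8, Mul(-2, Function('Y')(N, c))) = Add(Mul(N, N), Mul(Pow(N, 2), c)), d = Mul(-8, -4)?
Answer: Mul(2, Pow(1546, Rational(1, 2))) ≈ 78.638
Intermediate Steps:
d = 32
Function('Y')(N, c) = Add(4, Mul(Rational(-1, 2), Pow(N, 2)), Mul(Rational(-1, 2), c, Pow(N, 2))) (Function('Y')(N, c) = Add(4, Mul(Rational(-1, 2), Add(Mul(N, N), Mul(Pow(N, 2), c)))) = Add(4, Mul(Rational(-1, 2), Add(Pow(N, 2), Mul(c, Pow(N, 2))))) = Add(4, Add(Mul(Rational(-1, 2), Pow(N, 2)), Mul(Rational(-1, 2), c, Pow(N, 2)))) = Add(4, Mul(Rational(-1, 2), Pow(N, 2)), Mul(Rational(-1, 2), c, Pow(N, 2))))
Pow(Add(-476, Function('Y')(d, -14)), Rational(1, 2)) = Pow(Add(-476, Add(4, Mul(Rational(-1, 2), Pow(32, 2)), Mul(Rational(-1, 2), -14, Pow(32, 2)))), Rational(1, 2)) = Pow(Add(-476, Add(4, Mul(Rational(-1, 2), 1024), Mul(Rational(-1, 2), -14, 1024))), Rational(1, 2)) = Pow(Add(-476, Add(4, -512, 7168)), Rational(1, 2)) = Pow(Add(-476, 6660), Rational(1, 2)) = Pow(6184, Rational(1, 2)) = Mul(2, Pow(1546, Rational(1, 2)))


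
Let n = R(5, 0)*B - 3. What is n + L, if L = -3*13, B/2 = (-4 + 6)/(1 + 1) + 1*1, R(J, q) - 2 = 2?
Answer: -26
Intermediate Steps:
R(J, q) = 4 (R(J, q) = 2 + 2 = 4)
B = 4 (B = 2*((-4 + 6)/(1 + 1) + 1*1) = 2*(2/2 + 1) = 2*(2*(1/2) + 1) = 2*(1 + 1) = 2*2 = 4)
n = 13 (n = 4*4 - 3 = 16 - 3 = 13)
L = -39
n + L = 13 - 39 = -26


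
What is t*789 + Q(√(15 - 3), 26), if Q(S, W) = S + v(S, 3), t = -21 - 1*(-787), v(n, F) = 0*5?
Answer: 604374 + 2*√3 ≈ 6.0438e+5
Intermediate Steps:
v(n, F) = 0
t = 766 (t = -21 + 787 = 766)
Q(S, W) = S (Q(S, W) = S + 0 = S)
t*789 + Q(√(15 - 3), 26) = 766*789 + √(15 - 3) = 604374 + √12 = 604374 + 2*√3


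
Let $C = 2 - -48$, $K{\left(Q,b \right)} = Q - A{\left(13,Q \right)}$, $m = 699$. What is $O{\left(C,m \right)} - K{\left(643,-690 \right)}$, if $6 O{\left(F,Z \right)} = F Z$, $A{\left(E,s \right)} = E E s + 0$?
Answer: $113849$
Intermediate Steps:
$A{\left(E,s \right)} = s E^{2}$ ($A{\left(E,s \right)} = E^{2} s + 0 = s E^{2} + 0 = s E^{2}$)
$K{\left(Q,b \right)} = - 168 Q$ ($K{\left(Q,b \right)} = Q - Q 13^{2} = Q - Q 169 = Q - 169 Q = - 168 Q$)
$C = 50$ ($C = 2 + 48 = 50$)
$O{\left(F,Z \right)} = \frac{F Z}{6}$
$O{\left(C,m \right)} - K{\left(643,-690 \right)} = \frac{1}{6} \cdot 50 \cdot 699 - \left(-168\right) 643 = 5825 - -108024 = 5825 + 108024 = 113849$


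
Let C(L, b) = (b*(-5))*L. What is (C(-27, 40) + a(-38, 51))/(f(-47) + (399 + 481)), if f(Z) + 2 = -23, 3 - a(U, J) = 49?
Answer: 5354/855 ≈ 6.2620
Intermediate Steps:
a(U, J) = -46 (a(U, J) = 3 - 1*49 = 3 - 49 = -46)
C(L, b) = -5*L*b (C(L, b) = (-5*b)*L = -5*L*b)
f(Z) = -25 (f(Z) = -2 - 23 = -25)
(C(-27, 40) + a(-38, 51))/(f(-47) + (399 + 481)) = (-5*(-27)*40 - 46)/(-25 + (399 + 481)) = (5400 - 46)/(-25 + 880) = 5354/855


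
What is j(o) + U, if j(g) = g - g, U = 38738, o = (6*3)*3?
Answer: 38738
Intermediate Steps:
o = 54 (o = 18*3 = 54)
j(g) = 0
j(o) + U = 0 + 38738 = 38738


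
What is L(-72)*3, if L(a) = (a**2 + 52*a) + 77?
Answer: 4551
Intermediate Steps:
L(a) = 77 + a**2 + 52*a
L(-72)*3 = (77 + (-72)**2 + 52*(-72))*3 = (77 + 5184 - 3744)*3 = 1517*3 = 4551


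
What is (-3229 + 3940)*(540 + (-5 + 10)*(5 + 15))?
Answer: 455040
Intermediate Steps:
(-3229 + 3940)*(540 + (-5 + 10)*(5 + 15)) = 711*(540 + 5*20) = 711*(540 + 100) = 711*640 = 455040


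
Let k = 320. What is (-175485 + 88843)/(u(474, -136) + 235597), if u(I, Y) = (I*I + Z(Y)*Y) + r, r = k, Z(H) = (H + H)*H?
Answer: 86642/4570319 ≈ 0.018958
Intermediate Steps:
Z(H) = 2*H² (Z(H) = (2*H)*H = 2*H²)
r = 320
u(I, Y) = 320 + I² + 2*Y³ (u(I, Y) = (I*I + (2*Y²)*Y) + 320 = (I² + 2*Y³) + 320 = 320 + I² + 2*Y³)
(-175485 + 88843)/(u(474, -136) + 235597) = (-175485 + 88843)/((320 + 474² + 2*(-136)³) + 235597) = -86642/((320 + 224676 + 2*(-2515456)) + 235597) = -86642/((320 + 224676 - 5030912) + 235597) = -86642/(-4805916 + 235597) = -86642/(-4570319) = -86642*(-1/4570319) = 86642/4570319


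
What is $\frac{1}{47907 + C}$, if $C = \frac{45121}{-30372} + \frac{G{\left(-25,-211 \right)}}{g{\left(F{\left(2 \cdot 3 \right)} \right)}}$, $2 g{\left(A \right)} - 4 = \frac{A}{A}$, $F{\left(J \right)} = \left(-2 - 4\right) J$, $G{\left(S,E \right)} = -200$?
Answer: $\frac{30372}{1452556523} \approx 2.0909 \cdot 10^{-5}$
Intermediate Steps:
$F{\left(J \right)} = - 6 J$
$g{\left(A \right)} = \frac{5}{2}$ ($g{\left(A \right)} = 2 + \frac{A \frac{1}{A}}{2} = 2 + \frac{1}{2} \cdot 1 = 2 + \frac{1}{2} = \frac{5}{2}$)
$C = - \frac{2474881}{30372}$ ($C = \frac{45121}{-30372} - \frac{200}{\frac{5}{2}} = 45121 \left(- \frac{1}{30372}\right) - 80 = - \frac{45121}{30372} - 80 = - \frac{2474881}{30372} \approx -81.486$)
$\frac{1}{47907 + C} = \frac{1}{47907 - \frac{2474881}{30372}} = \frac{1}{\frac{1452556523}{30372}} = \frac{30372}{1452556523}$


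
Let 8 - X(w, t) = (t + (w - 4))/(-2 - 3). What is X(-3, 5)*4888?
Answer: 185744/5 ≈ 37149.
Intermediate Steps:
X(w, t) = 36/5 + t/5 + w/5 (X(w, t) = 8 - (t + (w - 4))/(-2 - 3) = 8 - (t + (-4 + w))/(-5) = 8 - (-4 + t + w)*(-1)/5 = 8 - (4/5 - t/5 - w/5) = 8 + (-4/5 + t/5 + w/5) = 36/5 + t/5 + w/5)
X(-3, 5)*4888 = (36/5 + (1/5)*5 + (1/5)*(-3))*4888 = (36/5 + 1 - 3/5)*4888 = (38/5)*4888 = 185744/5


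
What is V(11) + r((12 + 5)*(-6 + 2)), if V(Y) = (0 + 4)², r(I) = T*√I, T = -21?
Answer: 16 - 42*I*√17 ≈ 16.0 - 173.17*I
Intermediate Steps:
r(I) = -21*√I
V(Y) = 16 (V(Y) = 4² = 16)
V(11) + r((12 + 5)*(-6 + 2)) = 16 - 21*√(-6 + 2)*√(12 + 5) = 16 - 21*2*I*√17 = 16 - 42*I*√17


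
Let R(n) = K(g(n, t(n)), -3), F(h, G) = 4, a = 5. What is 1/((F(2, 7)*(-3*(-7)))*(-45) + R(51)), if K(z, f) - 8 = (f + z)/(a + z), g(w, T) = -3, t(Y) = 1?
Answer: -1/3775 ≈ -0.00026490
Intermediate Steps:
K(z, f) = 8 + (f + z)/(5 + z)
R(n) = 5 (R(n) = (40 - 3 + 9*(-3))/(5 - 3) = (40 - 3 - 27)/2 = (1/2)*10 = 5)
1/((F(2, 7)*(-3*(-7)))*(-45) + R(51)) = 1/((4*(-3*(-7)))*(-45) + 5) = 1/((4*21)*(-45) + 5) = 1/(84*(-45) + 5) = 1/(-3780 + 5) = 1/(-3775) = -1/3775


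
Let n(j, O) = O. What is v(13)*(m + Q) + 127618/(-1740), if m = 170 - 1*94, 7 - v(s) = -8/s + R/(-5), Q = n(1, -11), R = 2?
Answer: 389461/870 ≈ 447.66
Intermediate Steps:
Q = -11
v(s) = 37/5 + 8/s (v(s) = 7 - (-8/s + 2/(-5)) = 7 - (-8/s + 2*(-⅕)) = 7 - (-8/s - ⅖) = 7 - (-⅖ - 8/s) = 7 + (⅖ + 8/s) = 37/5 + 8/s)
m = 76 (m = 170 - 94 = 76)
v(13)*(m + Q) + 127618/(-1740) = (37/5 + 8/13)*(76 - 11) + 127618/(-1740) = (37/5 + 8*(1/13))*65 + 127618*(-1/1740) = (37/5 + 8/13)*65 - 63809/870 = (521/65)*65 - 63809/870 = 521 - 63809/870 = 389461/870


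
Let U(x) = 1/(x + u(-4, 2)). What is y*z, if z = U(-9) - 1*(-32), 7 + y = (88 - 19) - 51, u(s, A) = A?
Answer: 2453/7 ≈ 350.43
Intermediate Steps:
U(x) = 1/(2 + x) (U(x) = 1/(x + 2) = 1/(2 + x))
y = 11 (y = -7 + ((88 - 19) - 51) = -7 + (69 - 51) = -7 + 18 = 11)
z = 223/7 (z = 1/(2 - 9) - 1*(-32) = 1/(-7) + 32 = -⅐ + 32 = 223/7 ≈ 31.857)
y*z = 11*(223/7) = 2453/7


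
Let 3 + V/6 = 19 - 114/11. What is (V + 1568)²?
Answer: 310464400/121 ≈ 2.5658e+6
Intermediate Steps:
V = 372/11 (V = -18 + 6*(19 - 114/11) = -18 + 6*(95/11) = -18 + 570/11 = 372/11 ≈ 33.818)
(V + 1568)² = (372/11 + 1568)² = (17620/11)² = 310464400/121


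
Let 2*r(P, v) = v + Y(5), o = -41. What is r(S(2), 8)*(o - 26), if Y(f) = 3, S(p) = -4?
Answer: -737/2 ≈ -368.50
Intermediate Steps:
r(P, v) = 3/2 + v/2 (r(P, v) = (v + 3)/2 = (3 + v)/2 = 3/2 + v/2)
r(S(2), 8)*(o - 26) = (3/2 + (1/2)*8)*(-41 - 26) = (3/2 + 4)*(-67) = (11/2)*(-67) = -737/2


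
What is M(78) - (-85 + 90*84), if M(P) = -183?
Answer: -7658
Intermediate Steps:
M(78) - (-85 + 90*84) = -183 - (-85 + 90*84) = -183 - (-85 + 7560) = -183 - 1*7475 = -183 - 7475 = -7658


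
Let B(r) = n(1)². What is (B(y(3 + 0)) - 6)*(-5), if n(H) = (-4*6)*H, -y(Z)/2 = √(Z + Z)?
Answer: -2850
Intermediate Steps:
y(Z) = -2*√2*√Z (y(Z) = -2*√(Z + Z) = -2*√2*√Z)
n(H) = -24*H
B(r) = 576 (B(r) = (-24*1)² = (-24)² = 576)
(B(y(3 + 0)) - 6)*(-5) = (576 - 6)*(-5) = 570*(-5) = -2850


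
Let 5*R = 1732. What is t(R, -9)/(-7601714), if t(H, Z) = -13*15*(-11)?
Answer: -2145/7601714 ≈ -0.00028217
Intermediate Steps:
R = 1732/5 (R = (⅕)*1732 = 1732/5 ≈ 346.40)
t(H, Z) = 2145 (t(H, Z) = -195*(-11) = 2145)
t(R, -9)/(-7601714) = 2145/(-7601714) = 2145*(-1/7601714) = -2145/7601714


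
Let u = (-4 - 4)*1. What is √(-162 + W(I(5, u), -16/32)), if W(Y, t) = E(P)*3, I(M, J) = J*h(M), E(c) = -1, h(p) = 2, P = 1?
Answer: I*√165 ≈ 12.845*I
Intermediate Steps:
u = -8 (u = -8*1 = -8)
I(M, J) = 2*J (I(M, J) = J*2 = 2*J)
W(Y, t) = -3 (W(Y, t) = -1*3 = -3)
√(-162 + W(I(5, u), -16/32)) = √(-162 - 3) = √(-165) = I*√165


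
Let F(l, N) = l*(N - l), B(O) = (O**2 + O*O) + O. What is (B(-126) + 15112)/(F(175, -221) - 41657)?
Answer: -46738/110957 ≈ -0.42123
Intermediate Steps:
B(O) = O + 2*O**2 (B(O) = (O**2 + O**2) + O = 2*O**2 + O = O + 2*O**2)
(B(-126) + 15112)/(F(175, -221) - 41657) = (-126*(1 + 2*(-126)) + 15112)/(175*(-221 - 1*175) - 41657) = (-126*(1 - 252) + 15112)/(175*(-221 - 175) - 41657) = (-126*(-251) + 15112)/(175*(-396) - 41657) = (31626 + 15112)/(-69300 - 41657) = 46738/(-110957) = 46738*(-1/110957) = -46738/110957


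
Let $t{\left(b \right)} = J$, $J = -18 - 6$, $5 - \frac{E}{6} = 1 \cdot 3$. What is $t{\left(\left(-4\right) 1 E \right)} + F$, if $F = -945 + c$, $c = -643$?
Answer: $-1612$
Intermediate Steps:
$E = 12$ ($E = 30 - 6 \cdot 1 \cdot 3 = 30 - 18 = 12$)
$J = -24$ ($J = -18 - 6 = -24$)
$t{\left(b \right)} = -24$
$F = -1588$ ($F = -945 - 643 = -1588$)
$t{\left(\left(-4\right) 1 E \right)} + F = -24 - 1588 = -1612$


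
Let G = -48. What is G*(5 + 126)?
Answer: -6288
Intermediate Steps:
G*(5 + 126) = -48*(5 + 126) = -48*131 = -6288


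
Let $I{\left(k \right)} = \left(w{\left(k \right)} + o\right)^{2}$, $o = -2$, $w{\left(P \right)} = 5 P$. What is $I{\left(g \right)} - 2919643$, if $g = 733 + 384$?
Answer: $28250246$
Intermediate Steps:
$g = 1117$
$I{\left(k \right)} = \left(-2 + 5 k\right)^{2}$ ($I{\left(k \right)} = \left(5 k - 2\right)^{2} = \left(-2 + 5 k\right)^{2}$)
$I{\left(g \right)} - 2919643 = \left(-2 + 5 \cdot 1117\right)^{2} - 2919643 = \left(-2 + 5585\right)^{2} - 2919643 = 5583^{2} - 2919643 = 31169889 - 2919643 = 28250246$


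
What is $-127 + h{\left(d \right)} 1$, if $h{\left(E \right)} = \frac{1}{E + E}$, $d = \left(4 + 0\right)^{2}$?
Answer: $- \frac{4063}{32} \approx -126.97$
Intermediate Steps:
$d = 16$ ($d = 4^{2} = 16$)
$h{\left(E \right)} = \frac{1}{2 E}$
$-127 + h{\left(d \right)} 1 = -127 + \frac{1}{2 \cdot 16} \cdot 1 = -127 + \frac{1}{2} \cdot \frac{1}{16} \cdot 1 = -127 + \frac{1}{32} \cdot 1 = -127 + \frac{1}{32} = - \frac{4063}{32}$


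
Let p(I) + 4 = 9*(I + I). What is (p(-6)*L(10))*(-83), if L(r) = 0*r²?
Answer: 0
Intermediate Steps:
p(I) = -4 + 18*I (p(I) = -4 + 9*(I + I) = -4 + 9*(2*I) = -4 + 18*I)
L(r) = 0
(p(-6)*L(10))*(-83) = ((-4 + 18*(-6))*0)*(-83) = ((-4 - 108)*0)*(-83) = -112*0*(-83) = 0*(-83) = 0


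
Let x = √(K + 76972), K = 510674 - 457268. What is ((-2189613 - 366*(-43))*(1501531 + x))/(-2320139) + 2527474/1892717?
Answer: 6178100462341281011/4391366527663 + 2173875*√130378/2320139 ≈ 1.4072e+6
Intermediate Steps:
K = 53406
x = √130378 (x = √(53406 + 76972) = √130378 ≈ 361.08)
((-2189613 - 366*(-43))*(1501531 + x))/(-2320139) + 2527474/1892717 = ((-2189613 - 366*(-43))*(1501531 + √130378))/(-2320139) + 2527474/1892717 = ((-2189613 + 15738)*(1501531 + √130378))*(-1/2320139) + 2527474*(1/1892717) = -2173875*(1501531 + √130378)*(-1/2320139) + 2527474/1892717 = (-3264140702625 - 2173875*√130378)*(-1/2320139) + 2527474/1892717 = (3264140702625/2320139 + 2173875*√130378/2320139) + 2527474/1892717 = 6178100462341281011/4391366527663 + 2173875*√130378/2320139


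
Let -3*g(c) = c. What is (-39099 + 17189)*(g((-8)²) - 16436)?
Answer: 1081740520/3 ≈ 3.6058e+8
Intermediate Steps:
g(c) = -c/3
(-39099 + 17189)*(g((-8)²) - 16436) = (-39099 + 17189)*(-⅓*(-8)² - 16436) = -21910*(-⅓*64 - 16436) = -21910*(-64/3 - 16436) = -21910*(-49372/3) = 1081740520/3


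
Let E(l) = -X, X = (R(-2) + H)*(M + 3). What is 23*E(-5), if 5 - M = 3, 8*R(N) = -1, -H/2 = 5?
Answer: 9315/8 ≈ 1164.4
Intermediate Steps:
H = -10 (H = -2*5 = -10)
R(N) = -⅛ (R(N) = (⅛)*(-1) = -⅛)
M = 2 (M = 5 - 1*3 = 5 - 3 = 2)
X = -405/8 (X = (-⅛ - 10)*(2 + 3) = -81/8*5 = -405/8 ≈ -50.625)
E(l) = 405/8 (E(l) = -1*(-405/8) = 405/8)
23*E(-5) = 23*(405/8) = 9315/8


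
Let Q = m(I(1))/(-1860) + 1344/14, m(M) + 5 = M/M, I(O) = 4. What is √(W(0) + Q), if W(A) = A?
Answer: √20758065/465 ≈ 9.7981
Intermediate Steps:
m(M) = -4 (m(M) = -5 + M/M = -5 + 1 = -4)
Q = 44641/465 (Q = -4/(-1860) + 1344/14 = -4*(-1/1860) + 1344*(1/14) = 1/465 + 96 = 44641/465 ≈ 96.002)
√(W(0) + Q) = √(0 + 44641/465) = √(44641/465) = √20758065/465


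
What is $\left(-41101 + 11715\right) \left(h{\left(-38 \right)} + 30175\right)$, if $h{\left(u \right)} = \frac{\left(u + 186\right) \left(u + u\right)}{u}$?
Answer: $-895420806$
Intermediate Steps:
$h{\left(u \right)} = 372 + 2 u$ ($h{\left(u \right)} = \frac{\left(186 + u\right) 2 u}{u} = \frac{2 u \left(186 + u\right)}{u} = 372 + 2 u$)
$\left(-41101 + 11715\right) \left(h{\left(-38 \right)} + 30175\right) = \left(-41101 + 11715\right) \left(\left(372 + 2 \left(-38\right)\right) + 30175\right) = - 29386 \left(\left(372 - 76\right) + 30175\right) = - 29386 \left(296 + 30175\right) = \left(-29386\right) 30471 = -895420806$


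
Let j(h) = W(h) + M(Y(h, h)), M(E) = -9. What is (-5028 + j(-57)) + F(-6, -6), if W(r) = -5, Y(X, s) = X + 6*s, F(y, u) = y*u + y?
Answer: -5012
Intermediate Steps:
F(y, u) = y + u*y (F(y, u) = u*y + y = y + u*y)
j(h) = -14 (j(h) = -5 - 9 = -14)
(-5028 + j(-57)) + F(-6, -6) = (-5028 - 14) - 6*(1 - 6) = -5042 - 6*(-5) = -5042 + 30 = -5012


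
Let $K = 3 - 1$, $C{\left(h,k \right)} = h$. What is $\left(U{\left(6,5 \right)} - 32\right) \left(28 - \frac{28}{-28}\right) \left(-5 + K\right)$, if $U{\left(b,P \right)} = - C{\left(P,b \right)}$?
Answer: $3219$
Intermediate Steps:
$K = 2$ ($K = 3 - 1 = 2$)
$U{\left(b,P \right)} = - P$
$\left(U{\left(6,5 \right)} - 32\right) \left(28 - \frac{28}{-28}\right) \left(-5 + K\right) = \left(\left(-1\right) 5 - 32\right) \left(28 - \frac{28}{-28}\right) \left(-5 + 2\right) = \left(-5 - 32\right) \left(28 - -1\right) \left(-3\right) = - 37 \left(28 + 1\right) \left(-3\right) = \left(-37\right) 29 \left(-3\right) = \left(-1073\right) \left(-3\right) = 3219$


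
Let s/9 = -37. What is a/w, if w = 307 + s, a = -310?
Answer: 155/13 ≈ 11.923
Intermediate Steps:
s = -333 (s = 9*(-37) = -333)
w = -26 (w = 307 - 333 = -26)
a/w = -310/(-26) = -310*(-1/26) = 155/13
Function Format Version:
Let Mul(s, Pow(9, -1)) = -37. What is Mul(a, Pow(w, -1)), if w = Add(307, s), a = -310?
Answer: Rational(155, 13) ≈ 11.923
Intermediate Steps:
s = -333 (s = Mul(9, -37) = -333)
w = -26 (w = Add(307, -333) = -26)
Mul(a, Pow(w, -1)) = Mul(-310, Pow(-26, -1)) = Mul(-310, Rational(-1, 26)) = Rational(155, 13)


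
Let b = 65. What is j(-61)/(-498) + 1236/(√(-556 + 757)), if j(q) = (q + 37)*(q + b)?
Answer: 16/83 + 412*√201/67 ≈ 87.374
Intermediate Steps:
j(q) = (37 + q)*(65 + q) (j(q) = (q + 37)*(q + 65) = (37 + q)*(65 + q))
j(-61)/(-498) + 1236/(√(-556 + 757)) = (2405 + (-61)² + 102*(-61))/(-498) + 1236/(√(-556 + 757)) = (2405 + 3721 - 6222)*(-1/498) + 1236/(√201) = -96*(-1/498) + 1236*(√201/201) = 16/83 + 412*√201/67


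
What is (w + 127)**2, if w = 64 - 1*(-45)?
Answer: 55696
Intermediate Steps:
w = 109 (w = 64 + 45 = 109)
(w + 127)**2 = (109 + 127)**2 = 236**2 = 55696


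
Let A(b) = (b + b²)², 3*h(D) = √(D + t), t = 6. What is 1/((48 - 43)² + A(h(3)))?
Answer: 1/29 ≈ 0.034483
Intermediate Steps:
h(D) = √(6 + D)/3 (h(D) = √(D + 6)/3 = √(6 + D)/3)
1/((48 - 43)² + A(h(3))) = 1/((48 - 43)² + (√(6 + 3)/3)²*(1 + √(6 + 3)/3)²) = 1/(5² + (√9/3)²*(1 + √9/3)²) = 1/(25 + ((⅓)*3)²*(1 + (⅓)*3)²) = 1/(25 + 1²*(1 + 1)²) = 1/(25 + 1*2²) = 1/(25 + 1*4) = 1/(25 + 4) = 1/29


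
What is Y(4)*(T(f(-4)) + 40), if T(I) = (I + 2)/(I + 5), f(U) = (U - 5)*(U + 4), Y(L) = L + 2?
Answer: 1212/5 ≈ 242.40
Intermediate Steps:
Y(L) = 2 + L
f(U) = (-5 + U)*(4 + U)
T(I) = (2 + I)/(5 + I)
Y(4)*(T(f(-4)) + 40) = (2 + 4)*((2 + (-20 + (-4)² - 1*(-4)))/(5 + (-20 + (-4)² - 1*(-4))) + 40) = 6*((2 + (-20 + 16 + 4))/(5 + (-20 + 16 + 4)) + 40) = 6*((2 + 0)/(5 + 0) + 40) = 6*(2/5 + 40) = 6*((⅕)*2 + 40) = 6*(⅖ + 40) = 6*(202/5) = 1212/5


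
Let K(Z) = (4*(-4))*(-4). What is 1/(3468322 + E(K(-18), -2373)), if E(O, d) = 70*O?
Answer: 1/3472802 ≈ 2.8795e-7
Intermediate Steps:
K(Z) = 64 (K(Z) = -16*(-4) = 64)
1/(3468322 + E(K(-18), -2373)) = 1/(3468322 + 70*64) = 1/(3468322 + 4480) = 1/3472802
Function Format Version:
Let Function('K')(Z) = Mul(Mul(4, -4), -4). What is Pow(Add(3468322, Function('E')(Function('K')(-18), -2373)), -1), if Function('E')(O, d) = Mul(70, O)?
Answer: Rational(1, 3472802) ≈ 2.8795e-7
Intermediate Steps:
Function('K')(Z) = 64 (Function('K')(Z) = Mul(-16, -4) = 64)
Pow(Add(3468322, Function('E')(Function('K')(-18), -2373)), -1) = Pow(Add(3468322, Mul(70, 64)), -1) = Pow(Add(3468322, 4480), -1) = Pow(3472802, -1) = Rational(1, 3472802)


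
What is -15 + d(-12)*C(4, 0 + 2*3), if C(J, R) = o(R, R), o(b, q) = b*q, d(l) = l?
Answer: -447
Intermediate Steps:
C(J, R) = R**2 (C(J, R) = R*R = R**2)
-15 + d(-12)*C(4, 0 + 2*3) = -15 - 12*(0 + 2*3)**2 = -15 - 12*(0 + 6)**2 = -15 - 12*6**2 = -15 - 12*36 = -15 - 432 = -447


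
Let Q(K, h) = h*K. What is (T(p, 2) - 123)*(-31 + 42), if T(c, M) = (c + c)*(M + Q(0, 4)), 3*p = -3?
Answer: -1397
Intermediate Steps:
p = -1 (p = (1/3)*(-3) = -1)
Q(K, h) = K*h
T(c, M) = 2*M*c (T(c, M) = (c + c)*(M + 0*4) = (2*c)*(M + 0) = (2*c)*M = 2*M*c)
(T(p, 2) - 123)*(-31 + 42) = (2*2*(-1) - 123)*(-31 + 42) = (-4 - 123)*11 = -127*11 = -1397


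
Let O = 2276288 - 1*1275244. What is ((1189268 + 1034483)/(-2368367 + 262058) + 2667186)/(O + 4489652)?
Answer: 5617915652723/11565102401064 ≈ 0.48576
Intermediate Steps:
O = 1001044 (O = 2276288 - 1275244 = 1001044)
((1189268 + 1034483)/(-2368367 + 262058) + 2667186)/(O + 4489652) = ((1189268 + 1034483)/(-2368367 + 262058) + 2667186)/(1001044 + 4489652) = (2223751/(-2106309) + 2667186)/5490696 = (2223751*(-1/2106309) + 2667186)*(1/5490696) = (-2223751/2106309 + 2667186)*(1/5490696) = (5617915652723/2106309)*(1/5490696) = 5617915652723/11565102401064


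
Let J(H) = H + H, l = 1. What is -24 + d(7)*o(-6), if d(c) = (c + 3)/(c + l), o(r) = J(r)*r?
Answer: 66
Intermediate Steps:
J(H) = 2*H
o(r) = 2*r² (o(r) = (2*r)*r = 2*r²)
d(c) = (3 + c)/(1 + c) (d(c) = (c + 3)/(c + 1) = (3 + c)/(1 + c))
-24 + d(7)*o(-6) = -24 + ((3 + 7)/(1 + 7))*(2*(-6)²) = -24 + (10/8)*(2*36) = -24 + ((⅛)*10)*72 = -24 + (5/4)*72 = -24 + 90 = 66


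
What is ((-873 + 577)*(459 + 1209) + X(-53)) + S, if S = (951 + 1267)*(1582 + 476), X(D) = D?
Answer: 4070863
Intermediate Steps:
S = 4564644 (S = 2218*2058 = 4564644)
((-873 + 577)*(459 + 1209) + X(-53)) + S = ((-873 + 577)*(459 + 1209) - 53) + 4564644 = (-296*1668 - 53) + 4564644 = (-493728 - 53) + 4564644 = -493781 + 4564644 = 4070863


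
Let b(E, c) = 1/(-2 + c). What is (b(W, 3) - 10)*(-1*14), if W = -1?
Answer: 126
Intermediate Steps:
(b(W, 3) - 10)*(-1*14) = (1/(-2 + 3) - 10)*(-1*14) = (1/1 - 10)*(-14) = (1 - 10)*(-14) = -9*(-14) = 126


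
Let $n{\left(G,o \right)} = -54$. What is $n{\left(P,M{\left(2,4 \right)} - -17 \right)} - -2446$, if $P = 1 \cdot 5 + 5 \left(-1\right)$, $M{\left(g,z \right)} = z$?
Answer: $2392$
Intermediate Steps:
$P = 0$ ($P = 5 - 5 = 0$)
$n{\left(P,M{\left(2,4 \right)} - -17 \right)} - -2446 = -54 - -2446 = -54 + 2446 = 2392$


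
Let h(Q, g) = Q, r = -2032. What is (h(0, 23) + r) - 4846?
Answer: -6878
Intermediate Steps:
(h(0, 23) + r) - 4846 = (0 - 2032) - 4846 = -2032 - 4846 = -6878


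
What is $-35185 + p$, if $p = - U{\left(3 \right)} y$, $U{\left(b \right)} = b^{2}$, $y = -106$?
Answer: $-34231$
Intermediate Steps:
$p = 954$ ($p = - 3^{2} \left(-106\right) = \left(-1\right) 9 \left(-106\right) = \left(-9\right) \left(-106\right) = 954$)
$-35185 + p = -35185 + 954 = -34231$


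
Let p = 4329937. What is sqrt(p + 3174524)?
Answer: 3*sqrt(833829) ≈ 2739.4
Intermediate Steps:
sqrt(p + 3174524) = sqrt(4329937 + 3174524) = sqrt(7504461) = 3*sqrt(833829)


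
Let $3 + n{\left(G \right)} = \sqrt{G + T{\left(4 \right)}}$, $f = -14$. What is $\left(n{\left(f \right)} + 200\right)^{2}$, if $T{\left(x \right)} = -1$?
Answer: $\left(197 + i \sqrt{15}\right)^{2} \approx 38794.0 + 1526.0 i$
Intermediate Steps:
$n{\left(G \right)} = -3 + \sqrt{-1 + G}$ ($n{\left(G \right)} = -3 + \sqrt{G - 1} = -3 + \sqrt{-1 + G}$)
$\left(n{\left(f \right)} + 200\right)^{2} = \left(\left(-3 + \sqrt{-1 - 14}\right) + 200\right)^{2} = \left(\left(-3 + \sqrt{-15}\right) + 200\right)^{2} = \left(\left(-3 + i \sqrt{15}\right) + 200\right)^{2} = \left(197 + i \sqrt{15}\right)^{2}$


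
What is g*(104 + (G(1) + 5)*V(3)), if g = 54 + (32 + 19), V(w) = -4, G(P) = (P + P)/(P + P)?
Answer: 8400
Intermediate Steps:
G(P) = 1 (G(P) = (2*P)/((2*P)) = (2*P)*(1/(2*P)) = 1)
g = 105 (g = 54 + 51 = 105)
g*(104 + (G(1) + 5)*V(3)) = 105*(104 + (1 + 5)*(-4)) = 105*(104 + 6*(-4)) = 105*(104 - 24) = 105*80 = 8400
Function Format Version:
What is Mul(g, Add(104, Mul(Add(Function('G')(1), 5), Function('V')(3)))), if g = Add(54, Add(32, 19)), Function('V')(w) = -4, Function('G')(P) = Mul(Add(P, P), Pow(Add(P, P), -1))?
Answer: 8400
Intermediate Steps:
Function('G')(P) = 1 (Function('G')(P) = Mul(Mul(2, P), Pow(Mul(2, P), -1)) = Mul(Mul(2, P), Mul(Rational(1, 2), Pow(P, -1))) = 1)
g = 105 (g = Add(54, 51) = 105)
Mul(g, Add(104, Mul(Add(Function('G')(1), 5), Function('V')(3)))) = Mul(105, Add(104, Mul(Add(1, 5), -4))) = Mul(105, Add(104, Mul(6, -4))) = Mul(105, Add(104, -24)) = Mul(105, 80) = 8400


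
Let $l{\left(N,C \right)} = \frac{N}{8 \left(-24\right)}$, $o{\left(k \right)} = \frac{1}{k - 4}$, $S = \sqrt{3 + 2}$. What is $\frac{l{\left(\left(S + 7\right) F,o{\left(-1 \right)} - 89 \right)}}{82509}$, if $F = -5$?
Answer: $\frac{5}{2263104} + \frac{5 \sqrt{5}}{15841728} \approx 2.9151 \cdot 10^{-6}$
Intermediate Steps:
$S = \sqrt{5} \approx 2.2361$
$o{\left(k \right)} = \frac{1}{-4 + k}$
$l{\left(N,C \right)} = - \frac{N}{192}$ ($l{\left(N,C \right)} = \frac{N}{-192} = N \left(- \frac{1}{192}\right) = - \frac{N}{192}$)
$\frac{l{\left(\left(S + 7\right) F,o{\left(-1 \right)} - 89 \right)}}{82509} = \frac{\left(- \frac{1}{192}\right) \left(\sqrt{5} + 7\right) \left(-5\right)}{82509} = - \frac{\left(7 + \sqrt{5}\right) \left(-5\right)}{192} \cdot \frac{1}{82509} = - \frac{-35 - 5 \sqrt{5}}{192} \cdot \frac{1}{82509} = \left(\frac{35}{192} + \frac{5 \sqrt{5}}{192}\right) \frac{1}{82509} = \frac{5}{2263104} + \frac{5 \sqrt{5}}{15841728}$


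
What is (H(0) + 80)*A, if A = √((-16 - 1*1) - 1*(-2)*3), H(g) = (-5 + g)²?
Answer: 105*I*√11 ≈ 348.25*I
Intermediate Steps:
A = I*√11 (A = √((-16 - 1) + 2*3) = √(-17 + 6) = √(-11) = I*√11 ≈ 3.3166*I)
(H(0) + 80)*A = ((-5 + 0)² + 80)*(I*√11) = ((-5)² + 80)*(I*√11) = (25 + 80)*(I*√11) = 105*(I*√11) = 105*I*√11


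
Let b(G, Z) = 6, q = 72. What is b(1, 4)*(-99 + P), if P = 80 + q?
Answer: 318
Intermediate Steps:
P = 152 (P = 80 + 72 = 152)
b(1, 4)*(-99 + P) = 6*(-99 + 152) = 6*53 = 318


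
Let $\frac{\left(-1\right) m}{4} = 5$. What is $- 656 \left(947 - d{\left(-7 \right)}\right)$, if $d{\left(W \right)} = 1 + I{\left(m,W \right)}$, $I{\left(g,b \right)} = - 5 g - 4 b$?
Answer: $-536608$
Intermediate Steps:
$m = -20$ ($m = \left(-4\right) 5 = -20$)
$d{\left(W \right)} = 101 - 4 W$ ($d{\left(W \right)} = 1 - \left(-100 + 4 W\right) = 101 - 4 W$)
$- 656 \left(947 - d{\left(-7 \right)}\right) = - 656 \left(947 - \left(101 - -28\right)\right) = - 656 \left(947 - \left(101 + 28\right)\right) = - 656 \left(947 - 129\right) = \left(-656\right) 818 = -536608$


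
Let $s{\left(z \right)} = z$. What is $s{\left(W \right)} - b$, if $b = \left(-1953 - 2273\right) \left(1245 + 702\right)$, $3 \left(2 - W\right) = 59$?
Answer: $\frac{24684013}{3} \approx 8.228 \cdot 10^{6}$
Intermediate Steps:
$W = - \frac{53}{3}$ ($W = 2 - \frac{59}{3} = - \frac{53}{3} \approx -17.667$)
$b = -8228022$ ($b = \left(-4226\right) 1947 = -8228022$)
$s{\left(W \right)} - b = - \frac{53}{3} - -8228022 = - \frac{53}{3} + 8228022 = \frac{24684013}{3}$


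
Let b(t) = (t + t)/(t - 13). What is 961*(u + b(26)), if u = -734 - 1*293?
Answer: -983103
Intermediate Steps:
b(t) = 2*t/(-13 + t) (b(t) = (2*t)/(-13 + t) = 2*t/(-13 + t))
u = -1027 (u = -734 - 293 = -1027)
961*(u + b(26)) = 961*(-1027 + 2*26/(-13 + 26)) = 961*(-1027 + 2*26/13) = 961*(-1027 + 2*26*(1/13)) = 961*(-1027 + 4) = 961*(-1023) = -983103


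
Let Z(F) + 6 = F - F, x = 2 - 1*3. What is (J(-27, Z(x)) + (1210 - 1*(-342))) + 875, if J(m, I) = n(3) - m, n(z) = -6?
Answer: 2448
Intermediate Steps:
x = -1 (x = 2 - 3 = -1)
Z(F) = -6 (Z(F) = -6 + (F - F) = -6 + 0 = -6)
J(m, I) = -6 - m
(J(-27, Z(x)) + (1210 - 1*(-342))) + 875 = ((-6 - 1*(-27)) + (1210 - 1*(-342))) + 875 = ((-6 + 27) + (1210 + 342)) + 875 = (21 + 1552) + 875 = 1573 + 875 = 2448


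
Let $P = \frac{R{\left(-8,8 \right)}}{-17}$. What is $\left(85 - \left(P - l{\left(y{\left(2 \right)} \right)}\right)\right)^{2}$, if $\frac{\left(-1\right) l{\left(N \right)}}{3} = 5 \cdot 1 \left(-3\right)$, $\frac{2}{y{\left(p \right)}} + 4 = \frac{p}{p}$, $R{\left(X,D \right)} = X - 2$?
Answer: $\frac{4840000}{289} \approx 16747.0$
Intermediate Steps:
$R{\left(X,D \right)} = -2 + X$
$P = \frac{10}{17}$ ($P = \frac{-2 - 8}{-17} = \left(-10\right) \left(- \frac{1}{17}\right) = \frac{10}{17} \approx 0.58823$)
$y{\left(p \right)} = - \frac{2}{3}$ ($y{\left(p \right)} = \frac{2}{-4 + \frac{p}{p}} = \frac{2}{-4 + 1} = \frac{2}{-3} = 2 \left(- \frac{1}{3}\right) = - \frac{2}{3}$)
$l{\left(N \right)} = 45$ ($l{\left(N \right)} = - 3 \cdot 5 \cdot 1 \left(-3\right) = - 3 \cdot 5 \left(-3\right) = \left(-3\right) \left(-15\right) = 45$)
$\left(85 - \left(P - l{\left(y{\left(2 \right)} \right)}\right)\right)^{2} = \left(85 + \left(45 - \frac{10}{17}\right)\right)^{2} = \left(85 + \frac{755}{17}\right)^{2} = \left(\frac{2200}{17}\right)^{2} = \frac{4840000}{289}$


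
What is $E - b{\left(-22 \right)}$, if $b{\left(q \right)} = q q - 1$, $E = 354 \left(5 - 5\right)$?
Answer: $-483$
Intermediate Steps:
$E = 0$ ($E = 354 \cdot 0 = 0$)
$b{\left(q \right)} = -1 + q^{2}$ ($b{\left(q \right)} = q^{2} - 1 = -1 + q^{2}$)
$E - b{\left(-22 \right)} = 0 - \left(-1 + \left(-22\right)^{2}\right) = 0 - \left(-1 + 484\right) = 0 - 483 = -483$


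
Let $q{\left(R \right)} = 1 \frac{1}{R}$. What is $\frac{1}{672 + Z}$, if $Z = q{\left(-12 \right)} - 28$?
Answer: $\frac{12}{7727} \approx 0.001553$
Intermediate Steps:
$q{\left(R \right)} = \frac{1}{R}$
$Z = - \frac{337}{12}$ ($Z = \frac{1}{-12} - 28 = - \frac{1}{12} - 28 = - \frac{337}{12} \approx -28.083$)
$\frac{1}{672 + Z} = \frac{1}{672 - \frac{337}{12}} = \frac{1}{\frac{7727}{12}} = \frac{12}{7727}$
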